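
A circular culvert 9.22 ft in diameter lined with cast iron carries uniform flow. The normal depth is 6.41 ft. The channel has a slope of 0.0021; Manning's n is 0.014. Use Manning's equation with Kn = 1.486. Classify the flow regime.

subcritical

For a circular section of diameter D = 9.22 ft at depth y = 6.41 ft, the central angle is θ = 2 arccos(1 − 2y/D) = 3.944 rad. Then A = (D²/8)(θ − sin θ) = 49.55 ft² and P = Dθ/2 = 18.18 ft.
Hydraulic radius R = A/P = 49.55/18.18 = 2.725 ft.
V = (1.486/n) R^(2/3) √S = (1.486/0.014) × 2.725^(2/3) × √0.0021 = 9.49 ft/s. Hydraulic depth D_h = A/T = 49.55/8.488 = 5.837 ft.
Froude number Fr = V/√(g·D_h) = 9.49/√(32.2×5.837) = 0.692, which is less than 1, so the flow is subcritical.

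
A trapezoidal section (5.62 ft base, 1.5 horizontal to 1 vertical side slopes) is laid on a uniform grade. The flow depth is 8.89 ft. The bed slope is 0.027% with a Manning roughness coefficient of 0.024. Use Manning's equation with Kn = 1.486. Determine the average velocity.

V = 2.76 ft/s

With bottom width b = 5.62 ft and side slope z = 1.5: A = (b + zy)y = (5.62 + 1.5×8.89)×8.89 = 168.5 ft²; P = b + 2y√(1+z²) = 5.62 + 2×8.89×1.803 = 37.67 ft.
Hydraulic radius R = A/P = 168.5/37.67 = 4.473 ft.
From Manning's equation, V = (1.486/n) R^(2/3) S^(1/2) = (1.486/0.024) × 4.473^(2/3) × 0.00027^(1/2) = 2.76 ft/s.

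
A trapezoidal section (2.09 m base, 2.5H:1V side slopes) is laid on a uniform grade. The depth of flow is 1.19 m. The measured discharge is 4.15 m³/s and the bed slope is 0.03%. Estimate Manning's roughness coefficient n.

With bottom width b = 2.09 m and side slope z = 2.5: A = (b + zy)y = (2.09 + 2.5×1.19)×1.19 = 6.027 m²; P = b + 2y√(1+z²) = 2.09 + 2×1.19×2.693 = 8.498 m.
Hydraulic radius R = A/P = 6.027/8.498 = 0.7092 m.
Rearranging Manning's equation: n = (1/Q) A R^(2/3) S^(1/2) = (1/4.15) × 6.027 × 0.7092^(2/3) × √0.0003 = 0.02.

n = 0.02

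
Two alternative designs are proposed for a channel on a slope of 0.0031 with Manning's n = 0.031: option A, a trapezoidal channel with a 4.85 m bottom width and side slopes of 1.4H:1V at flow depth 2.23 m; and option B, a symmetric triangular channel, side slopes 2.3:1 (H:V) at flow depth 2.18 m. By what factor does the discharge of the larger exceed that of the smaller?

2.05

Channel A: With bottom width b = 4.85 m and side slope z = 1.4: A = (b + zy)y = (4.85 + 1.4×2.23)×2.23 = 17.78 m²; P = b + 2y√(1+z²) = 4.85 + 2×2.23×1.72 = 12.52 m. Hydraulic radius R = A/P = 17.78/12.52 = 1.42 m. Q_A = (1/0.031)·17.78·1.42^(2/3)·√0.0031 = 40.33 m³/s.
Channel B: For a triangular section with side slope z = 2.3: A = zy² = 2.3×2.18² = 10.93 m²; P = 2y√(1+z²) = 2×2.18×2.508 = 10.93 m. Hydraulic radius R = A/P = 10.93/10.93 = 0.9996 m. Q_B = (1/0.031)·10.93·0.9996^(2/3)·√0.0031 = 19.63 m³/s.
The larger discharge is 40.33 m³/s and the smaller is 19.63 m³/s; the ratio is 2.05.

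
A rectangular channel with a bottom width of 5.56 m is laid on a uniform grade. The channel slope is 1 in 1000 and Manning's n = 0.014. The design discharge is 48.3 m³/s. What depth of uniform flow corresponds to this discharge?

Manning's equation rearranged: A R^(2/3) = nQ / (1·√S) = 0.014 × 48.3 / (√0.001) = 21.38.
Trying y = 2.06 m: A R^(2/3) = 12.81 — short.
Trying y = 3.68 m: A R^(2/3) = 27.8 — over.
Trying y = 3.01 m: A R^(2/3) = 21.39 — ≈ 21.38.

y_n = 3.01 m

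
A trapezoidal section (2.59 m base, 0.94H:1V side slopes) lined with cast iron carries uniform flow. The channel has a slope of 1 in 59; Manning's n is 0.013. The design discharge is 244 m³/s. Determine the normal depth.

Manning's equation rearranged: A R^(2/3) = nQ / (1·√S) = 0.013 × 244 / (√0.01695) = 24.36.
At y = 2.58 m: A R^(2/3) = 15.71 — low.
At y = 3.21 m: A R^(2/3) = 24.41 — ≈ 24.36.

y_n = 3.21 m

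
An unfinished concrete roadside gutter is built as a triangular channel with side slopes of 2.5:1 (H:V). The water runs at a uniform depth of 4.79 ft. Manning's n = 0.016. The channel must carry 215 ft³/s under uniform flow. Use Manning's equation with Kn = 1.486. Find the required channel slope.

S = 0.000561

For a triangular section with side slope z = 2.5: A = zy² = 2.5×4.79² = 57.36 ft²; P = 2y√(1+z²) = 2×4.79×2.693 = 25.79 ft.
Hydraulic radius R = A/P = 57.36/25.79 = 2.224 ft.
From Manning's equation, S = [nQ / (1.486 A R^(2/3))]² = [0.016 × 215 / (1.486 × 57.36 × 2.224^(2/3))]² = 0.000561.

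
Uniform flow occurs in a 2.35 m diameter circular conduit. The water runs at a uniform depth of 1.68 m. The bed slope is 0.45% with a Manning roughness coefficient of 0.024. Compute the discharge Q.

For a circular section of diameter D = 2.35 m at depth y = 1.68 m, the central angle is θ = 2 arccos(1 − 2y/D) = 4.03 rad. Then A = (D²/8)(θ − sin θ) = 3.318 m² and P = Dθ/2 = 4.735 m.
Hydraulic radius R = A/P = 3.318/4.735 = 0.7006 m.
Manning's equation: Q = (1/n) A R^(2/3) S^(1/2) = (1/0.024) × 3.318 × 0.7006^(2/3) × 0.0045^(1/2) = 7.32 m³/s.

Q = 7.32 m³/s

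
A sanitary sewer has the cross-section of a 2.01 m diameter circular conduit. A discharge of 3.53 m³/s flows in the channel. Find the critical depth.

At critical depth, Q² T / (g A³) = 1, i.e. A³/T = Q²/g = 3.53²/9.81 = 1.27.
Trying y = 1.08 m: A³/T = 2.615 — over.
Trying y = 0.894 m: A³/T = 1.27 — close enough.

y_c = 0.894 m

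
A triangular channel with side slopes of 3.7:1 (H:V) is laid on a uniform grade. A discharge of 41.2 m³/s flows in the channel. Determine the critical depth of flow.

y_c = 1.91 m

At critical depth, Q² T / (g A³) = 1, i.e. A³/T = Q²/g = 41.2²/9.81 = 173.
Trying y = 2.18 m: A³/T = 337 — high.
Trying y = 1.66 m: A³/T = 86.28 — low.
Trying y = 1.91 m: A³/T = 174 — close enough.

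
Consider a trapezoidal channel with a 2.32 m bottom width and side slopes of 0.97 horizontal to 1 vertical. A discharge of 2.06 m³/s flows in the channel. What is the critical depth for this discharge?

At critical depth, Q² T / (g A³) = 1, i.e. A³/T = Q²/g = 2.06²/9.81 = 0.4326.
At y = 0.483 m: A³/T = 0.7501 — too large.
At y = 0.349 m: A³/T = 0.2665 — too small.
At y = 0.407 m: A³/T = 0.4338 — ≈ 0.4326.

y_c = 0.407 m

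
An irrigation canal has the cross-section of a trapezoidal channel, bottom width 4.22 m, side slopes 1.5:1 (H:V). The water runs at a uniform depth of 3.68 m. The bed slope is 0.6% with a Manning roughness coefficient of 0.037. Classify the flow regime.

subcritical

With bottom width b = 4.22 m and side slope z = 1.5: A = (b + zy)y = (4.22 + 1.5×3.68)×3.68 = 35.84 m²; P = b + 2y√(1+z²) = 4.22 + 2×3.68×1.803 = 17.49 m.
Hydraulic radius R = A/P = 35.84/17.49 = 2.05 m.
V = (1/n) R^(2/3) √S = (1/0.037) × 2.05^(2/3) × √0.006 = 3.378 m/s. Hydraulic depth D_h = A/T = 35.84/15.26 = 2.349 m.
Froude number Fr = V/√(g·D_h) = 3.378/√(9.81×2.349) = 0.704, which is less than 1, so the flow is subcritical.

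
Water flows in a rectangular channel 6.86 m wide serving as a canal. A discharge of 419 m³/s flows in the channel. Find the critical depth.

For a rectangular channel, critical depth y_c = (q²/g)^(1/3) where q = Q/b = 419/6.86 = 61.08 m²/s.
So y_c = (61.08²/9.81)^(1/3) = 7.24 m.

y_c = 7.24 m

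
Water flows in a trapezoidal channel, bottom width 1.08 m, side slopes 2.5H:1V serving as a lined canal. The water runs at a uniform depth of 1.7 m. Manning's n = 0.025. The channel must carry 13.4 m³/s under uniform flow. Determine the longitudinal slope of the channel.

With bottom width b = 1.08 m and side slope z = 2.5: A = (b + zy)y = (1.08 + 2.5×1.7)×1.7 = 9.061 m²; P = b + 2y√(1+z²) = 1.08 + 2×1.7×2.693 = 10.23 m.
Hydraulic radius R = A/P = 9.061/10.23 = 0.8853 m.
From Manning's equation, S = [nQ / (1 A R^(2/3))]² = [0.025 × 13.4 / (1 × 9.061 × 0.8853^(2/3))]² = 0.00161.

S = 0.00161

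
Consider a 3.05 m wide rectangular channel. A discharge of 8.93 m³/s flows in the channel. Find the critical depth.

For a rectangular channel, critical depth y_c = (q²/g)^(1/3) where q = Q/b = 8.93/3.05 = 2.928 m²/s.
So y_c = (2.928²/9.81)^(1/3) = 0.956 m.

y_c = 0.956 m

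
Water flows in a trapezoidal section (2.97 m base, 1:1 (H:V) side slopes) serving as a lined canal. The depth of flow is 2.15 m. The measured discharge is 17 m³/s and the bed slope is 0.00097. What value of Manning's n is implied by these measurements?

With bottom width b = 2.97 m and side slope z = 1: A = (b + zy)y = (2.97 + 1×2.15)×2.15 = 11.01 m²; P = b + 2y√(1+z²) = 2.97 + 2×2.15×1.414 = 9.051 m.
Hydraulic radius R = A/P = 11.01/9.051 = 1.216 m.
Rearranging Manning's equation: n = (1/Q) A R^(2/3) S^(1/2) = (1/17) × 11.01 × 1.216^(2/3) × √0.00097 = 0.023.

n = 0.023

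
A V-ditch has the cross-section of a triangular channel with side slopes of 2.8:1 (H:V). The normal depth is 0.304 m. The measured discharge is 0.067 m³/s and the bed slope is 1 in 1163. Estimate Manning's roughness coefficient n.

For a triangular section with side slope z = 2.8: A = zy² = 2.8×0.304² = 0.2588 m²; P = 2y√(1+z²) = 2×0.304×2.973 = 1.808 m.
Hydraulic radius R = A/P = 0.2588/1.808 = 0.1431 m.
Rearranging Manning's equation: n = (1/Q) A R^(2/3) S^(1/2) = (1/0.067) × 0.2588 × 0.1431^(2/3) × √0.0008598 = 0.031.

n = 0.031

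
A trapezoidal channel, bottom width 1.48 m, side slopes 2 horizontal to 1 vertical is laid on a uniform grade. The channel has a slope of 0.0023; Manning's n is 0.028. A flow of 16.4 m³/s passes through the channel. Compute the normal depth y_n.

Manning's equation rearranged: A R^(2/3) = nQ / (1·√S) = 0.028 × 16.4 / (√0.0023) = 9.575.
Try y = 2.36 m: A R^(2/3) = 16.67 — over.
Try y = 1.45 m: A R^(2/3) = 5.461 — short.
Try y = 1.86 m: A R^(2/3) = 9.589 — matches.

y_n = 1.86 m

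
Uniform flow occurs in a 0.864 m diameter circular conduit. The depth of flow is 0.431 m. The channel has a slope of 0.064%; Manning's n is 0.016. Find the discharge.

For a circular section of diameter D = 0.864 m at depth y = 0.431 m, the central angle is θ = 2 arccos(1 − 2y/D) = 3.137 rad. Then A = (D²/8)(θ − sin θ) = 0.2923 m² and P = Dθ/2 = 1.355 m.
Hydraulic radius R = A/P = 0.2923/1.355 = 0.2157 m.
Manning's equation: Q = (1/n) A R^(2/3) S^(1/2) = (1/0.016) × 0.2923 × 0.2157^(2/3) × 0.00064^(1/2) = 0.166 m³/s.

Q = 0.166 m³/s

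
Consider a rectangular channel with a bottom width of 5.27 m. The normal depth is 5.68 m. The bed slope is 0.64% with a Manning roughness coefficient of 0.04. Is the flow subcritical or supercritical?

Flow area A = b·y = 5.27 × 5.68 = 29.93 m². Wetted perimeter P = b + 2y = 5.27 + 2×5.68 = 16.63 m.
Hydraulic radius R = A/P = 29.93/16.63 = 1.8 m.
V = (1/n) R^(2/3) √S = (1/0.04) × 1.8^(2/3) × √0.0064 = 2.959 m/s. Hydraulic depth D_h = A/T = 29.93/5.27 = 5.68 m.
Froude number Fr = V/√(g·D_h) = 2.959/√(9.81×5.68) = 0.396, which is less than 1, so the flow is subcritical.

subcritical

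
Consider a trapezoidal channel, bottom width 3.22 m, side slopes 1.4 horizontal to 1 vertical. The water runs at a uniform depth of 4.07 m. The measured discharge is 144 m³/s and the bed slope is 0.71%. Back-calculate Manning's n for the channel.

n = 0.0349

With bottom width b = 3.22 m and side slope z = 1.4: A = (b + zy)y = (3.22 + 1.4×4.07)×4.07 = 36.3 m²; P = b + 2y√(1+z²) = 3.22 + 2×4.07×1.72 = 17.22 m.
Hydraulic radius R = A/P = 36.3/17.22 = 2.107 m.
Rearranging Manning's equation: n = (1/Q) A R^(2/3) S^(1/2) = (1/144) × 36.3 × 2.107^(2/3) × √0.0071 = 0.0349.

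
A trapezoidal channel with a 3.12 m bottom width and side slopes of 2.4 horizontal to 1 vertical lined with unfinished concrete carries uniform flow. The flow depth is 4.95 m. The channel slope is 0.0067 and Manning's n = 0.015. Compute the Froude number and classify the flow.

supercritical

With bottom width b = 3.12 m and side slope z = 2.4: A = (b + zy)y = (3.12 + 2.4×4.95)×4.95 = 74.25 m²; P = b + 2y√(1+z²) = 3.12 + 2×4.95×2.6 = 28.86 m.
Hydraulic radius R = A/P = 74.25/28.86 = 2.573 m.
V = (1/n) R^(2/3) √S = (1/0.015) × 2.573^(2/3) × √0.0067 = 10.25 m/s. Hydraulic depth D_h = A/T = 74.25/26.88 = 2.762 m.
Froude number Fr = V/√(g·D_h) = 10.25/√(9.81×2.762) = 1.97, which is greater than 1, so the flow is supercritical.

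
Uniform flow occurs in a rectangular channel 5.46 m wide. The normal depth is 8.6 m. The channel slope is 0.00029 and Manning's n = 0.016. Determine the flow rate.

Q = 81.2 m³/s

Flow area A = b·y = 5.46 × 8.6 = 46.96 m². Wetted perimeter P = b + 2y = 5.46 + 2×8.6 = 22.66 m.
Hydraulic radius R = A/P = 46.96/22.66 = 2.072 m.
Manning's equation: Q = (1/n) A R^(2/3) S^(1/2) = (1/0.016) × 46.96 × 2.072^(2/3) × 0.00029^(1/2) = 81.2 m³/s.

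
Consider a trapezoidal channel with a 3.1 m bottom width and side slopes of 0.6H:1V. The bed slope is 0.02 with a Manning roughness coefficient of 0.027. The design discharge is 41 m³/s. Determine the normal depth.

y_n = 1.82 m

Manning's equation rearranged: A R^(2/3) = nQ / (1·√S) = 0.027 × 41 / (√0.02) = 7.828.
Try y = 2.27 m: A R^(2/3) = 11.48 — high.
Try y = 1.59 m: A R^(2/3) = 6.215 — low.
Try y = 1.82 m: A R^(2/3) = 7.825 — ≈ 7.828.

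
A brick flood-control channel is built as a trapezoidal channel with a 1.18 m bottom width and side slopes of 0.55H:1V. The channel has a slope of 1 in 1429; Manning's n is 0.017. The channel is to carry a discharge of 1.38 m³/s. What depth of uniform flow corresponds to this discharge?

y_n = 0.889 m

Manning's equation rearranged: A R^(2/3) = nQ / (1·√S) = 0.017 × 1.38 / (√0.0006998) = 0.8868.
Trying y = 0.739 m: A R^(2/3) = 0.6459 — too small.
Trying y = 1.08 m: A R^(2/3) = 1.248 — too large.
Trying y = 0.889 m: A R^(2/3) = 0.8871 — close enough.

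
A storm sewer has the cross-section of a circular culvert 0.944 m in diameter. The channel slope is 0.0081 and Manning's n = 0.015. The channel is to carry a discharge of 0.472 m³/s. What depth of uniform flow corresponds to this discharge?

y_n = 0.351 m

Manning's equation rearranged: A R^(2/3) = nQ / (1·√S) = 0.015 × 0.472 / (√0.0081) = 0.07867.
Trying y = 0.285 m: A R^(2/3) = 0.05299 — low.
Trying y = 0.447 m: A R^(2/3) = 0.1217 — high.
Trying y = 0.351 m: A R^(2/3) = 0.07871 — close enough.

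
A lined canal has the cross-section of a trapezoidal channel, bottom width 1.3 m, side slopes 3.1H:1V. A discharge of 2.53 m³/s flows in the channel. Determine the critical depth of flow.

y_c = 0.499 m

At critical depth, Q² T / (g A³) = 1, i.e. A³/T = Q²/g = 2.53²/9.81 = 0.6525.
Trying y = 0.54 m: A³/T = 0.8911 — over.
Trying y = 0.406 m: A³/T = 0.2937 — short.
Trying y = 0.499 m: A³/T = 0.6525 — close enough.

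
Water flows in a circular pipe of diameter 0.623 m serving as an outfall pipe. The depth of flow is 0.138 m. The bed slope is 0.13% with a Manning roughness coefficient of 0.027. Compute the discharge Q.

Q = 0.0127 m³/s

For a circular section of diameter D = 0.623 m at depth y = 0.138 m, the central angle is θ = 2 arccos(1 − 2y/D) = 1.96 rad. Then A = (D²/8)(θ − sin θ) = 0.05021 m² and P = Dθ/2 = 0.6106 m.
Hydraulic radius R = A/P = 0.05021/0.6106 = 0.08224 m.
Manning's equation: Q = (1/n) A R^(2/3) S^(1/2) = (1/0.027) × 0.05021 × 0.08224^(2/3) × 0.0013^(1/2) = 0.0127 m³/s.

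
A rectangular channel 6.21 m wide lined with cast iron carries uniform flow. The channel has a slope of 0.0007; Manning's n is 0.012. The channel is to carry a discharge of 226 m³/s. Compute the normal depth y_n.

y_n = 9.38 m

Manning's equation rearranged: A R^(2/3) = nQ / (1·√S) = 0.012 × 226 / (√0.0007) = 102.5.
Trying y = 10.4 m: A R^(2/3) = 115.5 — too large.
Trying y = 7.61 m: A R^(2/3) = 80.07 — too small.
Trying y = 9.38 m: A R^(2/3) = 102.5 — ≈ 102.5.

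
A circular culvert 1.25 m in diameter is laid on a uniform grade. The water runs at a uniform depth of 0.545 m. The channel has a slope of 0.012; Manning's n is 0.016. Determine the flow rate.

Q = 1.52 m³/s

For a circular section of diameter D = 1.25 m at depth y = 0.545 m, the central angle is θ = 2 arccos(1 − 2y/D) = 2.885 rad. Then A = (D²/8)(θ − sin θ) = 0.5139 m² and P = Dθ/2 = 1.803 m.
Hydraulic radius R = A/P = 0.5139/1.803 = 0.285 m.
Manning's equation: Q = (1/n) A R^(2/3) S^(1/2) = (1/0.016) × 0.5139 × 0.285^(2/3) × 0.012^(1/2) = 1.52 m³/s.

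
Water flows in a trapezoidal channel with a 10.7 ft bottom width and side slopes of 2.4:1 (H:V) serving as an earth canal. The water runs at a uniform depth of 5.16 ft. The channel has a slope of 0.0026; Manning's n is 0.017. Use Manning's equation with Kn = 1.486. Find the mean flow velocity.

V = 9.63 ft/s

With bottom width b = 10.7 ft and side slope z = 2.4: A = (b + zy)y = (10.7 + 2.4×5.16)×5.16 = 119.1 ft²; P = b + 2y√(1+z²) = 10.7 + 2×5.16×2.6 = 37.53 ft.
Hydraulic radius R = A/P = 119.1/37.53 = 3.174 ft.
From Manning's equation, V = (1.486/n) R^(2/3) S^(1/2) = (1.486/0.017) × 3.174^(2/3) × 0.0026^(1/2) = 9.63 ft/s.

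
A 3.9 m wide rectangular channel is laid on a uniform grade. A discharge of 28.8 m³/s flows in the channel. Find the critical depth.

y_c = 1.77 m

For a rectangular channel, critical depth y_c = (q²/g)^(1/3) where q = Q/b = 28.8/3.9 = 7.385 m²/s.
So y_c = (7.385²/9.81)^(1/3) = 1.77 m.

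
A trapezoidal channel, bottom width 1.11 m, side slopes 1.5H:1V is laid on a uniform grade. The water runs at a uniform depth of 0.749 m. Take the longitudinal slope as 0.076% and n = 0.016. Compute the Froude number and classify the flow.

subcritical

With bottom width b = 1.11 m and side slope z = 1.5: A = (b + zy)y = (1.11 + 1.5×0.749)×0.749 = 1.673 m²; P = b + 2y√(1+z²) = 1.11 + 2×0.749×1.803 = 3.811 m.
Hydraulic radius R = A/P = 1.673/3.811 = 0.439 m.
V = (1/n) R^(2/3) √S = (1/0.016) × 0.439^(2/3) × √0.00076 = 0.9953 m/s. Hydraulic depth D_h = A/T = 1.673/3.357 = 0.4983 m.
Froude number Fr = V/√(g·D_h) = 0.9953/√(9.81×0.4983) = 0.45, which is less than 1, so the flow is subcritical.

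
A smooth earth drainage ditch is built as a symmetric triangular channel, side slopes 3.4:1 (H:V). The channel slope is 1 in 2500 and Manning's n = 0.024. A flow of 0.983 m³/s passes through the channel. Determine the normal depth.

Manning's equation rearranged: A R^(2/3) = nQ / (1·√S) = 0.024 × 0.983 / (√0.0004) = 1.18.
Try y = 0.562 m: A R^(2/3) = 0.4481 — too small.
Try y = 0.933 m: A R^(2/3) = 1.732 — too large.
Try y = 0.808 m: A R^(2/3) = 1.18 — ≈ 1.18.

y_n = 0.808 m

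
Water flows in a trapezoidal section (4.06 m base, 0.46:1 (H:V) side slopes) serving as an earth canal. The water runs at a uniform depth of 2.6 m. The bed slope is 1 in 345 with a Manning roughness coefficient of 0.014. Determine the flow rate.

With bottom width b = 4.06 m and side slope z = 0.46: A = (b + zy)y = (4.06 + 0.46×2.6)×2.6 = 13.67 m²; P = b + 2y√(1+z²) = 4.06 + 2×2.6×1.101 = 9.784 m.
Hydraulic radius R = A/P = 13.67/9.784 = 1.397 m.
Manning's equation: Q = (1/n) A R^(2/3) S^(1/2) = (1/0.014) × 13.67 × 1.397^(2/3) × 0.002899^(1/2) = 65.7 m³/s.

Q = 65.7 m³/s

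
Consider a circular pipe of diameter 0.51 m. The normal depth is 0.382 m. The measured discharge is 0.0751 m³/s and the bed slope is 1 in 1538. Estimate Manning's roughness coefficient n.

n = 0.016

For a circular section of diameter D = 0.51 m at depth y = 0.382 m, the central angle is θ = 2 arccos(1 − 2y/D) = 4.184 rad. Then A = (D²/8)(θ − sin θ) = 0.1641 m² and P = Dθ/2 = 1.067 m.
Hydraulic radius R = A/P = 0.1641/1.067 = 0.1538 m.
Rearranging Manning's equation: n = (1/Q) A R^(2/3) S^(1/2) = (1/0.0751) × 0.1641 × 0.1538^(2/3) × √0.0006502 = 0.016.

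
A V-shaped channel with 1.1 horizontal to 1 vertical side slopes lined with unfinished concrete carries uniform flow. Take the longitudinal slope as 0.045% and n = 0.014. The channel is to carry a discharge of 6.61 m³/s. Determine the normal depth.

Manning's equation rearranged: A R^(2/3) = nQ / (1·√S) = 0.014 × 6.61 / (√0.00045) = 4.362.
Trying y = 2.72 m: A R^(2/3) = 8.172 — over.
Trying y = 1.84 m: A R^(2/3) = 2.882 — short.
Trying y = 2.15 m: A R^(2/3) = 4.365 — matches.

y_n = 2.15 m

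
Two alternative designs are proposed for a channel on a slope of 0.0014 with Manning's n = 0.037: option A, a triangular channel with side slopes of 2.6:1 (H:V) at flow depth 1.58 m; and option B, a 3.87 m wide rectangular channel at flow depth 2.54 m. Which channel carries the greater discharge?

Channel A: For a triangular section with side slope z = 2.6: A = zy² = 2.6×1.58² = 6.491 m²; P = 2y√(1+z²) = 2×1.58×2.786 = 8.803 m. Hydraulic radius R = A/P = 6.491/8.803 = 0.7373 m. Q_A = (1/0.037)·6.491·0.7373^(2/3)·√0.0014 = 5.357 m³/s.
Channel B: Flow area A = b·y = 3.87 × 2.54 = 9.83 m². Wetted perimeter P = b + 2y = 3.87 + 2×2.54 = 8.95 m. Hydraulic radius R = A/P = 9.83/8.95 = 1.098 m. Q_B = (1/0.037)·9.83·1.098^(2/3)·√0.0014 = 10.58 m³/s.
Q_A = 5.357 m³/s vs Q_B = 10.58 m³/s, so channel B carries more.

channel B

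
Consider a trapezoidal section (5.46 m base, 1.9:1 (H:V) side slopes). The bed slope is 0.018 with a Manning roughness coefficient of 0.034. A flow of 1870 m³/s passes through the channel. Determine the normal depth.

Manning's equation rearranged: A R^(2/3) = nQ / (1·√S) = 0.034 × 1870 / (√0.018) = 473.9.
Try y = 7.1 m: A R^(2/3) = 324.3 — too small.
Try y = 9.3 m: A R^(2/3) = 606.9 — too large.
Try y = 8.37 m: A R^(2/3) = 474.2 — close enough.

y_n = 8.37 m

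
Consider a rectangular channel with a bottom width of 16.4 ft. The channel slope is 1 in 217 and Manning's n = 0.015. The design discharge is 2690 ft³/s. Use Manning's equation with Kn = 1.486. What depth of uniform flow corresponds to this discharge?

Manning's equation rearranged: A R^(2/3) = nQ / (1.486·√S) = 0.015 × 2690 / (1.486 × √0.004608) = 400.
Try y = 10.7 ft: A R^(2/3) = 488.3 — over.
Try y = 7.76 ft: A R^(2/3) = 320 — short.
Try y = 9.18 ft: A R^(2/3) = 400 — ≈ 400.

y_n = 9.18 ft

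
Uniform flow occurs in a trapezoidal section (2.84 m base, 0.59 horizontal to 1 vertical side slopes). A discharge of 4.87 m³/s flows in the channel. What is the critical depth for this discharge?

y_c = 0.639 m

At critical depth, Q² T / (g A³) = 1, i.e. A³/T = Q²/g = 4.87²/9.81 = 2.418.
Trying y = 0.47 m: A³/T = 0.9265 — too small.
Trying y = 0.786 m: A³/T = 4.648 — too large.
Trying y = 0.639 m: A³/T = 2.417 — ≈ 2.418.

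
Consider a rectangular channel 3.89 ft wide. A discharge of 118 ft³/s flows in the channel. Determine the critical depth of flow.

y_c = 3.06 ft

For a rectangular channel, critical depth y_c = (q²/g)^(1/3) where q = Q/b = 118/3.89 = 30.33 ft²/s.
So y_c = (30.33²/32.2)^(1/3) = 3.06 ft.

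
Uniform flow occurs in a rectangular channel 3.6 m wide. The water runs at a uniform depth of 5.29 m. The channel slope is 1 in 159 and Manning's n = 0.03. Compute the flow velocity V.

Flow area A = b·y = 3.6 × 5.29 = 19.04 m². Wetted perimeter P = b + 2y = 3.6 + 2×5.29 = 14.18 m.
Hydraulic radius R = A/P = 19.04/14.18 = 1.343 m.
From Manning's equation, V = (1/n) R^(2/3) S^(1/2) = (1/0.03) × 1.343^(2/3) × 0.006289^(1/2) = 3.22 m/s.

V = 3.22 m/s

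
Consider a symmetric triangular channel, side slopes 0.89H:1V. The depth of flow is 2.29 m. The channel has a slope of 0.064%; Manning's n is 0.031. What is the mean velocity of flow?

V = 0.68 m/s

For a triangular section with side slope z = 0.89: A = zy² = 0.89×2.29² = 4.667 m²; P = 2y√(1+z²) = 2×2.29×1.339 = 6.131 m.
Hydraulic radius R = A/P = 4.667/6.131 = 0.7612 m.
From Manning's equation, V = (1/n) R^(2/3) S^(1/2) = (1/0.031) × 0.7612^(2/3) × 0.00064^(1/2) = 0.68 m/s.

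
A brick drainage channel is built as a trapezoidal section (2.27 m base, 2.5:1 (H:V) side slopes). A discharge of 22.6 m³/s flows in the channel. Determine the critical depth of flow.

y_c = 1.37 m

At critical depth, Q² T / (g A³) = 1, i.e. A³/T = Q²/g = 22.6²/9.81 = 52.07.
At y = 1.17 m: A³/T = 27.65 — short.
At y = 1.62 m: A³/T = 103.5 — over.
At y = 1.37 m: A³/T = 52.08 — matches.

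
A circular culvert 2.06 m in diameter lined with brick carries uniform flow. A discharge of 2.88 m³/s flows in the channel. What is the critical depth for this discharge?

At critical depth, Q² T / (g A³) = 1, i.e. A³/T = Q²/g = 2.88²/9.81 = 0.8455.
Trying y = 0.911 m: A³/T = 1.405 — too large.
Trying y = 0.798 m: A³/T = 0.8452 — ≈ 0.8455.

y_c = 0.798 m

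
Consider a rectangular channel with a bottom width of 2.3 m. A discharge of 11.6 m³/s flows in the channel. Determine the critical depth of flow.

y_c = 1.37 m

For a rectangular channel, critical depth y_c = (q²/g)^(1/3) where q = Q/b = 11.6/2.3 = 5.043 m²/s.
So y_c = (5.043²/9.81)^(1/3) = 1.37 m.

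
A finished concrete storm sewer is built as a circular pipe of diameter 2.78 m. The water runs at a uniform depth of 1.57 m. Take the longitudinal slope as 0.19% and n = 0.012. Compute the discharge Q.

For a circular section of diameter D = 2.78 m at depth y = 1.57 m, the central angle is θ = 2 arccos(1 − 2y/D) = 3.401 rad. Then A = (D²/8)(θ − sin θ) = 3.534 m² and P = Dθ/2 = 4.728 m.
Hydraulic radius R = A/P = 3.534/4.728 = 0.7475 m.
Manning's equation: Q = (1/n) A R^(2/3) S^(1/2) = (1/0.012) × 3.534 × 0.7475^(2/3) × 0.0019^(1/2) = 10.6 m³/s.

Q = 10.6 m³/s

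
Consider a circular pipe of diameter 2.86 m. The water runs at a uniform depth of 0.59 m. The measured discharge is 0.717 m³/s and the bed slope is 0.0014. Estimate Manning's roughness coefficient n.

For a circular section of diameter D = 2.86 m at depth y = 0.59 m, the central angle is θ = 2 arccos(1 − 2y/D) = 1.886 rad. Then A = (D²/8)(θ − sin θ) = 0.9561 m² and P = Dθ/2 = 2.697 m.
Hydraulic radius R = A/P = 0.9561/2.697 = 0.3545 m.
Rearranging Manning's equation: n = (1/Q) A R^(2/3) S^(1/2) = (1/0.717) × 0.9561 × 0.3545^(2/3) × √0.0014 = 0.025.

n = 0.025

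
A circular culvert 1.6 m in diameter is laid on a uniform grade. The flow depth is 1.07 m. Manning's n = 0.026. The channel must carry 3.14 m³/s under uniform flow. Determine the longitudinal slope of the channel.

For a circular section of diameter D = 1.6 m at depth y = 1.07 m, the central angle is θ = 2 arccos(1 − 2y/D) = 3.83 rad. Then A = (D²/8)(θ − sin θ) = 1.429 m² and P = Dθ/2 = 3.064 m.
Hydraulic radius R = A/P = 1.429/3.064 = 0.4664 m.
From Manning's equation, S = [nQ / (1 A R^(2/3))]² = [0.026 × 3.14 / (1 × 1.429 × 0.4664^(2/3))]² = 0.00903.

S = 0.00903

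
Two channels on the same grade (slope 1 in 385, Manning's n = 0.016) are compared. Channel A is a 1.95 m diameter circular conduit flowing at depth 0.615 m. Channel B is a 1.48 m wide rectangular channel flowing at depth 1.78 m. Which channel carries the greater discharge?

channel B

Channel A: For a circular section of diameter D = 1.95 m at depth y = 0.615 m, the central angle is θ = 2 arccos(1 − 2y/D) = 2.385 rad. Then A = (D²/8)(θ − sin θ) = 0.8075 m² and P = Dθ/2 = 2.326 m. Hydraulic radius R = A/P = 0.8075/2.326 = 0.3472 m. Q_A = (1/0.016)·0.8075·0.3472^(2/3)·√0.002597 = 1.271 m³/s.
Channel B: Flow area A = b·y = 1.48 × 1.78 = 2.634 m². Wetted perimeter P = b + 2y = 1.48 + 2×1.78 = 5.04 m. Hydraulic radius R = A/P = 2.634/5.04 = 0.5227 m. Q_B = (1/0.016)·2.634·0.5227^(2/3)·√0.002597 = 5.445 m³/s.
Q_A = 1.271 m³/s vs Q_B = 5.445 m³/s, so channel B carries more.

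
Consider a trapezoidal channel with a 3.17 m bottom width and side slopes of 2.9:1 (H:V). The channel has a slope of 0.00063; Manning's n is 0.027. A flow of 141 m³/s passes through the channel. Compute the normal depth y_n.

Manning's equation rearranged: A R^(2/3) = nQ / (1·√S) = 0.027 × 141 / (√0.00063) = 151.7.
Trying y = 3.57 m: A R^(2/3) = 74.72 — too small.
Trying y = 5.27 m: A R^(2/3) = 190.4 — too large.
Trying y = 4.8 m: A R^(2/3) = 151.7 — matches.

y_n = 4.8 m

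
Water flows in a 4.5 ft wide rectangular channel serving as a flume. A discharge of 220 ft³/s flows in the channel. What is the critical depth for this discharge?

For a rectangular channel, critical depth y_c = (q²/g)^(1/3) where q = Q/b = 220/4.5 = 48.89 ft²/s.
So y_c = (48.89²/32.2)^(1/3) = 4.2 ft.

y_c = 4.2 ft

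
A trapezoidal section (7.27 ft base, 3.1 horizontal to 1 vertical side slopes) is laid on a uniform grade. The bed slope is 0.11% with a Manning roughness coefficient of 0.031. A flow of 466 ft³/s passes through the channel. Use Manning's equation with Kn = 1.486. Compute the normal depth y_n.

y_n = 5.57 ft

Manning's equation rearranged: A R^(2/3) = nQ / (1.486·√S) = 0.031 × 466 / (1.486 × √0.0011) = 293.1.
Try y = 4.57 ft: A R^(2/3) = 187.4 — too small.
Try y = 6.73 ft: A R^(2/3) = 453.3 — too large.
Try y = 5.57 ft: A R^(2/3) = 292.9 — close enough.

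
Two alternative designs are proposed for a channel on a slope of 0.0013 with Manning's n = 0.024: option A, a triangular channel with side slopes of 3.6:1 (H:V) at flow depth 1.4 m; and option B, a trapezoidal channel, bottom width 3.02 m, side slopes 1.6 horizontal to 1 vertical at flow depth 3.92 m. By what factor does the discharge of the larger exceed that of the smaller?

10.8

Channel A: For a triangular section with side slope z = 3.6: A = zy² = 3.6×1.4² = 7.056 m²; P = 2y√(1+z²) = 2×1.4×3.736 = 10.46 m. Hydraulic radius R = A/P = 7.056/10.46 = 0.6745 m. Q_A = (1/0.024)·7.056·0.6745^(2/3)·√0.0013 = 8.153 m³/s.
Channel B: With bottom width b = 3.02 m and side slope z = 1.6: A = (b + zy)y = (3.02 + 1.6×3.92)×3.92 = 36.42 m²; P = b + 2y√(1+z²) = 3.02 + 2×3.92×1.887 = 17.81 m. Hydraulic radius R = A/P = 36.42/17.81 = 2.045 m. Q_B = (1/0.024)·36.42·2.045^(2/3)·√0.0013 = 88.16 m³/s.
The larger discharge is 88.16 m³/s and the smaller is 8.153 m³/s; the ratio is 10.8.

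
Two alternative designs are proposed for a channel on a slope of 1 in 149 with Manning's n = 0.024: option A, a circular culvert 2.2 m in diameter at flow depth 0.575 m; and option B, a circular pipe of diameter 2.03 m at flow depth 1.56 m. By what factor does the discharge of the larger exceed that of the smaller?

Channel A: For a circular section of diameter D = 2.2 m at depth y = 0.575 m, the central angle is θ = 2 arccos(1 − 2y/D) = 2.146 rad. Then A = (D²/8)(θ − sin θ) = 0.7911 m² and P = Dθ/2 = 2.361 m. Hydraulic radius R = A/P = 0.7911/2.361 = 0.3351 m. Q_A = (1/0.024)·0.7911·0.3351^(2/3)·√0.006711 = 1.303 m³/s.
Channel B: For a circular section of diameter D = 2.03 m at depth y = 1.56 m, the central angle is θ = 2 arccos(1 − 2y/D) = 4.275 rad. Then A = (D²/8)(θ − sin θ) = 2.669 m² and P = Dθ/2 = 4.339 m. Hydraulic radius R = A/P = 2.669/4.339 = 0.615 m. Q_B = (1/0.024)·2.669·0.615^(2/3)·√0.006711 = 6.589 m³/s.
The larger discharge is 6.589 m³/s and the smaller is 1.303 m³/s; the ratio is 5.06.

5.06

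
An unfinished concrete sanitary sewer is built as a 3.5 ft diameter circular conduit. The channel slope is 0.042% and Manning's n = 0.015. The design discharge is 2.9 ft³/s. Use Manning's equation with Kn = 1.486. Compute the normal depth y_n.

y_n = 0.954 ft

Manning's equation rearranged: A R^(2/3) = nQ / (1.486·√S) = 0.015 × 2.9 / (1.486 × √0.00042) = 1.428.
At y = 1.09 ft: A R^(2/3) = 1.853 — too large.
At y = 0.854 ft: A R^(2/3) = 1.149 — too small.
At y = 0.954 ft: A R^(2/3) = 1.43 — close enough.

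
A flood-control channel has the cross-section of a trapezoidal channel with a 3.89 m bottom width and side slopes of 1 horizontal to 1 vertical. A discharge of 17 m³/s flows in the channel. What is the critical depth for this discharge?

At critical depth, Q² T / (g A³) = 1, i.e. A³/T = Q²/g = 17²/9.81 = 29.46.
At y = 1.35 m: A³/T = 53.72 — over.
At y = 0.966 m: A³/T = 17.73 — short.
At y = 1.13 m: A³/T = 29.68 — matches.

y_c = 1.13 m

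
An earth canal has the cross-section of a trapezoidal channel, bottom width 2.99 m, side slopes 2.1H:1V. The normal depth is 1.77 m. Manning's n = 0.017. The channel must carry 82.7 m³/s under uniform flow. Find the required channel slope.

S = 0.013

With bottom width b = 2.99 m and side slope z = 2.1: A = (b + zy)y = (2.99 + 2.1×1.77)×1.77 = 11.87 m²; P = b + 2y√(1+z²) = 2.99 + 2×1.77×2.326 = 11.22 m.
Hydraulic radius R = A/P = 11.87/11.22 = 1.058 m.
From Manning's equation, S = [nQ / (1 A R^(2/3))]² = [0.017 × 82.7 / (1 × 11.87 × 1.058^(2/3))]² = 0.013.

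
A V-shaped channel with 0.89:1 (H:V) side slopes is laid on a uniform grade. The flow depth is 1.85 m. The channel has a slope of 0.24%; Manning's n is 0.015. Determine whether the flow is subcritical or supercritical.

subcritical

For a triangular section with side slope z = 0.89: A = zy² = 0.89×1.85² = 3.046 m²; P = 2y√(1+z²) = 2×1.85×1.339 = 4.953 m.
Hydraulic radius R = A/P = 3.046/4.953 = 0.615 m.
V = (1/n) R^(2/3) √S = (1/0.015) × 0.615^(2/3) × √0.0024 = 2.362 m/s. Hydraulic depth D_h = A/T = 3.046/3.293 = 0.925 m.
Froude number Fr = V/√(g·D_h) = 2.362/√(9.81×0.925) = 0.784, which is less than 1, so the flow is subcritical.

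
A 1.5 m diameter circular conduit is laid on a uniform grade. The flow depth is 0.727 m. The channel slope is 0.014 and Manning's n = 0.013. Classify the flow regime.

For a circular section of diameter D = 1.5 m at depth y = 0.727 m, the central angle is θ = 2 arccos(1 − 2y/D) = 3.08 rad. Then A = (D²/8)(θ − sin θ) = 0.8491 m² and P = Dθ/2 = 2.31 m.
Hydraulic radius R = A/P = 0.8491/2.31 = 0.3675 m.
V = (1/n) R^(2/3) √S = (1/0.013) × 0.3675^(2/3) × √0.014 = 4.67 m/s. Hydraulic depth D_h = A/T = 0.8491/1.499 = 0.5663 m.
Froude number Fr = V/√(g·D_h) = 4.67/√(9.81×0.5663) = 1.98, which is greater than 1, so the flow is supercritical.

supercritical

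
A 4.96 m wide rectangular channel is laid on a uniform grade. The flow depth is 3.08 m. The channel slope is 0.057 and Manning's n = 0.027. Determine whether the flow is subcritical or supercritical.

Flow area A = b·y = 4.96 × 3.08 = 15.28 m². Wetted perimeter P = b + 2y = 4.96 + 2×3.08 = 11.12 m.
Hydraulic radius R = A/P = 15.28/11.12 = 1.374 m.
V = (1/n) R^(2/3) √S = (1/0.027) × 1.374^(2/3) × √0.057 = 10.93 m/s. Hydraulic depth D_h = A/T = 15.28/4.96 = 3.08 m.
Froude number Fr = V/√(g·D_h) = 10.93/√(9.81×3.08) = 1.99, which is greater than 1, so the flow is supercritical.

supercritical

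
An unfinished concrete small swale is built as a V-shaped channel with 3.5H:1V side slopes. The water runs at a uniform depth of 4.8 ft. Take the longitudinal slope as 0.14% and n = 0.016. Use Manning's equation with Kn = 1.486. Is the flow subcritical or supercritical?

subcritical

For a triangular section with side slope z = 3.5: A = zy² = 3.5×4.8² = 80.64 ft²; P = 2y√(1+z²) = 2×4.8×3.64 = 34.94 ft.
Hydraulic radius R = A/P = 80.64/34.94 = 2.308 ft.
V = (1.486/n) R^(2/3) √S = (1.486/0.016) × 2.308^(2/3) × √0.0014 = 6.068 ft/s. Hydraulic depth D_h = A/T = 80.64/33.6 = 2.4 ft.
Froude number Fr = V/√(g·D_h) = 6.068/√(32.2×2.4) = 0.69, which is less than 1, so the flow is subcritical.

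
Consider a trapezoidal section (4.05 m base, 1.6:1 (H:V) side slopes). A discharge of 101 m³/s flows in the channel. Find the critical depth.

At critical depth, Q² T / (g A³) = 1, i.e. A³/T = Q²/g = 101²/9.81 = 1040.
At y = 2.33 m: A³/T = 517.3 — short.
At y = 3.24 m: A³/T = 1857 — over.
At y = 2.79 m: A³/T = 1033 — close enough.

y_c = 2.79 m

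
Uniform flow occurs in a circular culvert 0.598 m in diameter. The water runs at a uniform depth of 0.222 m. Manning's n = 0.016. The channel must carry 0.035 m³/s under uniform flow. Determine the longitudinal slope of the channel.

For a circular section of diameter D = 0.598 m at depth y = 0.222 m, the central angle is θ = 2 arccos(1 − 2y/D) = 2.621 rad. Then A = (D²/8)(θ − sin θ) = 0.0949 m² and P = Dθ/2 = 0.7836 m.
Hydraulic radius R = A/P = 0.0949/0.7836 = 0.1211 m.
From Manning's equation, S = [nQ / (1 A R^(2/3))]² = [0.016 × 0.035 / (1 × 0.0949 × 0.1211^(2/3))]² = 0.000581.

S = 0.000581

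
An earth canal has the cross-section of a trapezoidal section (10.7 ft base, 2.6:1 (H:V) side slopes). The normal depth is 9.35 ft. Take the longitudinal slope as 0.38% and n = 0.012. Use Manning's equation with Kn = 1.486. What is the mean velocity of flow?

With bottom width b = 10.7 ft and side slope z = 2.6: A = (b + zy)y = (10.7 + 2.6×9.35)×9.35 = 327.3 ft²; P = b + 2y√(1+z²) = 10.7 + 2×9.35×2.786 = 62.79 ft.
Hydraulic radius R = A/P = 327.3/62.79 = 5.213 ft.
From Manning's equation, V = (1.486/n) R^(2/3) S^(1/2) = (1.486/0.012) × 5.213^(2/3) × 0.0038^(1/2) = 23 ft/s.

V = 23 ft/s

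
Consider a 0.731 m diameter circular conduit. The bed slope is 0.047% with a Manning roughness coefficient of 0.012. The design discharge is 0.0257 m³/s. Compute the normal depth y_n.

Manning's equation rearranged: A R^(2/3) = nQ / (1·√S) = 0.012 × 0.0257 / (√0.00047) = 0.01423.
At y = 0.12 m: A R^(2/3) = 0.007911 — too small.
At y = 0.16 m: A R^(2/3) = 0.0142 — ≈ 0.01423.

y_n = 0.16 m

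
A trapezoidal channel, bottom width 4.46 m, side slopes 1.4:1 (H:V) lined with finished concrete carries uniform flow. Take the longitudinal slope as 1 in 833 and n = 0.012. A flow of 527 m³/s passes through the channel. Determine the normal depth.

y_n = 6.31 m

Manning's equation rearranged: A R^(2/3) = nQ / (1·√S) = 0.012 × 527 / (√0.0012) = 182.5.
Trying y = 4.86 m: A R^(2/3) = 103.1 — low.
Trying y = 7.93 m: A R^(2/3) = 305.1 — high.
Trying y = 6.31 m: A R^(2/3) = 182.4 — close enough.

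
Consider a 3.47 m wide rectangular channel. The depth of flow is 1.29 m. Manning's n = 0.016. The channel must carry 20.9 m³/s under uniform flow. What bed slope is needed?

S = 0.00834

Flow area A = b·y = 3.47 × 1.29 = 4.476 m². Wetted perimeter P = b + 2y = 3.47 + 2×1.29 = 6.05 m.
Hydraulic radius R = A/P = 4.476/6.05 = 0.7399 m.
From Manning's equation, S = [nQ / (1 A R^(2/3))]² = [0.016 × 20.9 / (1 × 4.476 × 0.7399^(2/3))]² = 0.00834.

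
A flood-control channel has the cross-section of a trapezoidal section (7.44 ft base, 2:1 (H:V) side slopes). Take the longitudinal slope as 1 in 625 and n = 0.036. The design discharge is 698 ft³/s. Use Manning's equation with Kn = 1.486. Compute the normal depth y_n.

Manning's equation rearranged: A R^(2/3) = nQ / (1.486·√S) = 0.036 × 698 / (1.486 × √0.0016) = 422.7.
At y = 5.44 ft: A R^(2/3) = 213.6 — too small.
At y = 9.31 ft: A R^(2/3) = 704.1 — too large.
At y = 7.43 ft: A R^(2/3) = 422.7 — ≈ 422.7.

y_n = 7.43 ft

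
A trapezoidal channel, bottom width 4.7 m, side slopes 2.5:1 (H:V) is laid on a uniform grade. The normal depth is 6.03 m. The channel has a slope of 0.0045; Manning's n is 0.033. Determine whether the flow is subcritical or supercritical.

subcritical

With bottom width b = 4.7 m and side slope z = 2.5: A = (b + zy)y = (4.7 + 2.5×6.03)×6.03 = 119.2 m²; P = b + 2y√(1+z²) = 4.7 + 2×6.03×2.693 = 37.17 m.
Hydraulic radius R = A/P = 119.2/37.17 = 3.208 m.
V = (1/n) R^(2/3) √S = (1/0.033) × 3.208^(2/3) × √0.0045 = 4.421 m/s. Hydraulic depth D_h = A/T = 119.2/34.85 = 3.422 m.
Froude number Fr = V/√(g·D_h) = 4.421/√(9.81×3.422) = 0.763, which is less than 1, so the flow is subcritical.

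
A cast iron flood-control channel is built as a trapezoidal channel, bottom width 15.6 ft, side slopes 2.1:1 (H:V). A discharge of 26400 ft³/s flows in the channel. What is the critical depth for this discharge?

y_c = 21.6 ft

At critical depth, Q² T / (g A³) = 1, i.e. A³/T = Q²/g = 26400²/32.2 = 21640000.
At y = 26.2 ft: A³/T = 50410000 — over.
At y = 15.2 ft: A³/T = 4744000 — short.
At y = 21.6 ft: A³/T = 21470000 — ≈ 21640000.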